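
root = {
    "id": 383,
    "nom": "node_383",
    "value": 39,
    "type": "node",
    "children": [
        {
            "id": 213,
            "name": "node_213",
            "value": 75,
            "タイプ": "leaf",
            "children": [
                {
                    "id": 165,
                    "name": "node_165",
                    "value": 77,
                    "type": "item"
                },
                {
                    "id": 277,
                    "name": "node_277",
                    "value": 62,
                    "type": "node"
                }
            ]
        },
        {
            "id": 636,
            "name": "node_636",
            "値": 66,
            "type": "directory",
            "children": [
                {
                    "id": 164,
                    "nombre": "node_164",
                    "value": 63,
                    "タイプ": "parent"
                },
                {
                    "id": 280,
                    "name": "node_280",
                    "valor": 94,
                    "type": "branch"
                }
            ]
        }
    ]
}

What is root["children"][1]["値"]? 66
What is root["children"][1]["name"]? "node_636"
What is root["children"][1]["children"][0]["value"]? 63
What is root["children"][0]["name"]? "node_213"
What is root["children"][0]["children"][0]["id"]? 165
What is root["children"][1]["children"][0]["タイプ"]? "parent"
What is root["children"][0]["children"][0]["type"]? "item"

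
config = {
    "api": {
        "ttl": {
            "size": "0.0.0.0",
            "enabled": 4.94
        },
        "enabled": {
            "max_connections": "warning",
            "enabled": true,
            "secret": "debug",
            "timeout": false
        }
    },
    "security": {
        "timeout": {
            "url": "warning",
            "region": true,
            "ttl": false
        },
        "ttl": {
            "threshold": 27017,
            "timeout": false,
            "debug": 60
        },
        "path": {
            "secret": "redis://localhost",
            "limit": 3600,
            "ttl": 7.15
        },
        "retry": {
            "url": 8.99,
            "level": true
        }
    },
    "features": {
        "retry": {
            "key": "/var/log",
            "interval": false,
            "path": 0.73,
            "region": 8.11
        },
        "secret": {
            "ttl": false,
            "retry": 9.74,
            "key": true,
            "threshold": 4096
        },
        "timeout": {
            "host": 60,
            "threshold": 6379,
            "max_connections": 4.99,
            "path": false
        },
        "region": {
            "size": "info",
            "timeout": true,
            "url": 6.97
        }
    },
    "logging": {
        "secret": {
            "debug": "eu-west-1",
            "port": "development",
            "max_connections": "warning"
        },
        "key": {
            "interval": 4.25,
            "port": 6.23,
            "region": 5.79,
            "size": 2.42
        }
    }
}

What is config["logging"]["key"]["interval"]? 4.25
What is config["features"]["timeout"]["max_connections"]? 4.99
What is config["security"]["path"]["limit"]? 3600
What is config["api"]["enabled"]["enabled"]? True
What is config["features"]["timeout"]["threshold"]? 6379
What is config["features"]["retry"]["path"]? 0.73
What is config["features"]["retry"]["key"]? "/var/log"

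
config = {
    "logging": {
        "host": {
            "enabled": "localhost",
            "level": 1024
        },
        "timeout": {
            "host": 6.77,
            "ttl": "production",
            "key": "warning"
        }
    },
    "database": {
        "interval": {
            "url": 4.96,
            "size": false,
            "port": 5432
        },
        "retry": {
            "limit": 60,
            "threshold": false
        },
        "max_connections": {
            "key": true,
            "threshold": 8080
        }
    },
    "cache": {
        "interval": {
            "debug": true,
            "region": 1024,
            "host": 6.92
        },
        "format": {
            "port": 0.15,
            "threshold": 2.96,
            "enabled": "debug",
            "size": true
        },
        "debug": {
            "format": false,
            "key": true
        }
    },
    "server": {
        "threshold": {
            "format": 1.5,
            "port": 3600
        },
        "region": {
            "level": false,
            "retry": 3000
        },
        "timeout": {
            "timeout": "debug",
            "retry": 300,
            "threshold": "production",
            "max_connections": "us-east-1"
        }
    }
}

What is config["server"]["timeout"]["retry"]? 300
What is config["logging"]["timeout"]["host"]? 6.77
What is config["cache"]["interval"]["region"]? 1024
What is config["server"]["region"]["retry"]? 3000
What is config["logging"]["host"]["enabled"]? "localhost"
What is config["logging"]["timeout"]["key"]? "warning"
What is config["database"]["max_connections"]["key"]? True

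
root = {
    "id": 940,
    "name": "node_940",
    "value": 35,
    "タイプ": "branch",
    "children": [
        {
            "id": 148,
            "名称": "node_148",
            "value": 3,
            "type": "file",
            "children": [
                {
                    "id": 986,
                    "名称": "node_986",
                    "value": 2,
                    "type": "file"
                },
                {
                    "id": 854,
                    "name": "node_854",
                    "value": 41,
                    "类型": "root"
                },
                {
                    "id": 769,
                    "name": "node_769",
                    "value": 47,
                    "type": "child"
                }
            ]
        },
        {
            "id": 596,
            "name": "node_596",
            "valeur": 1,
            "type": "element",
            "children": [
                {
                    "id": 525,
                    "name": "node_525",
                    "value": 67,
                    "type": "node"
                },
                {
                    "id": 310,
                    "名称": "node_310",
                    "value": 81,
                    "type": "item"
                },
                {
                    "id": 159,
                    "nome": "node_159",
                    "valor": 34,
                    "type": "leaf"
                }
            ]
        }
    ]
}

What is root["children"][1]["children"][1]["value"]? 81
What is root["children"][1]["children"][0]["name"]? "node_525"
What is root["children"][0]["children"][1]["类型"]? "root"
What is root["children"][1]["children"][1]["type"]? "item"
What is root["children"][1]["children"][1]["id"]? 310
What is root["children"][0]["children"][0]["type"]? "file"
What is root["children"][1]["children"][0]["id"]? 525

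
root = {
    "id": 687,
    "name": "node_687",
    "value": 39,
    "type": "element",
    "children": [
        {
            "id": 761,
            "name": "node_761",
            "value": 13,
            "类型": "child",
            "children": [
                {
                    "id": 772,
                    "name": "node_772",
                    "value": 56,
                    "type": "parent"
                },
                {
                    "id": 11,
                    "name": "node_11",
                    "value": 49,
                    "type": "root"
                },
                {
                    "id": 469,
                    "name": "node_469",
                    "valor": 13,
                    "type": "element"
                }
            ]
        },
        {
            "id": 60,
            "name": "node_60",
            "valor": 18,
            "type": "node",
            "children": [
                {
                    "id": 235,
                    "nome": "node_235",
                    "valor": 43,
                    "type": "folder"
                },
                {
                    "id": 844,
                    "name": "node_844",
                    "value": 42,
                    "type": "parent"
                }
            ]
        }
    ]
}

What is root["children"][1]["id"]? 60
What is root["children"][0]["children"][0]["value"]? 56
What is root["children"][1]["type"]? "node"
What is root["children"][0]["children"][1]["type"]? "root"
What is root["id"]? 687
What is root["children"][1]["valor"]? 18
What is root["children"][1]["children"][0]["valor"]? 43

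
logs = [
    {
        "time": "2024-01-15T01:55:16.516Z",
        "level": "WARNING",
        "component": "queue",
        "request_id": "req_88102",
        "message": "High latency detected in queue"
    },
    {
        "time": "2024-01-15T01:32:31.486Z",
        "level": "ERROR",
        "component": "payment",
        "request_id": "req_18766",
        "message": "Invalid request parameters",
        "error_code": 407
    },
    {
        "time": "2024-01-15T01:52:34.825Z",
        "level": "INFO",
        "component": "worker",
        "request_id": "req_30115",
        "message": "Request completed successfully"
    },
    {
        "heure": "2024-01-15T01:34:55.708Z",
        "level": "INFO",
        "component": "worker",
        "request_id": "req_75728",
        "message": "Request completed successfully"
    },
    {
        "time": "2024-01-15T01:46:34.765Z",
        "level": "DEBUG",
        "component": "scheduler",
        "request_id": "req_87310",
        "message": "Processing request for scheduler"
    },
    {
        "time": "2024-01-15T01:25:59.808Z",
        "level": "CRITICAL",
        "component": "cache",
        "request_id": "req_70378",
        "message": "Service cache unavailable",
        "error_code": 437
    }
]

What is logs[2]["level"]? "INFO"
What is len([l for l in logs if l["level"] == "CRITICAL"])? 1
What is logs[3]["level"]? "INFO"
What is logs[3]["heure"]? "2024-01-15T01:34:55.708Z"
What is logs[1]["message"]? "Invalid request parameters"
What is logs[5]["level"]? "CRITICAL"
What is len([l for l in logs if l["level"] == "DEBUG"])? 1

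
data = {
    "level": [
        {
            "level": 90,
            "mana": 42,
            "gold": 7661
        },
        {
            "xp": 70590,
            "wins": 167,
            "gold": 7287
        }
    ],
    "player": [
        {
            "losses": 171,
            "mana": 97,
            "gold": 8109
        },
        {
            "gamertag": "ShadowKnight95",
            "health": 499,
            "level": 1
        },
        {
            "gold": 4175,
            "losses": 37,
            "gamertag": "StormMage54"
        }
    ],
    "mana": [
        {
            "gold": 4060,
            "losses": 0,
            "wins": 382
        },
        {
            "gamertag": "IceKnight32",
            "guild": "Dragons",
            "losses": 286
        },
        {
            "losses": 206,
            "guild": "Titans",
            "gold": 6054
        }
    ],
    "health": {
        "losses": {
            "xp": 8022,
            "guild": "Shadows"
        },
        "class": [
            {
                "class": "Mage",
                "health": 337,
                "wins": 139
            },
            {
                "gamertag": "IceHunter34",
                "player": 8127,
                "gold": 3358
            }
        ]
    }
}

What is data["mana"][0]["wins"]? 382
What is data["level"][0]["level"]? 90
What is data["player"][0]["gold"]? 8109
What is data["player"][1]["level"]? 1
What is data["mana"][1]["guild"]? "Dragons"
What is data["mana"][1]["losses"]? 286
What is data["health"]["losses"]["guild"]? "Shadows"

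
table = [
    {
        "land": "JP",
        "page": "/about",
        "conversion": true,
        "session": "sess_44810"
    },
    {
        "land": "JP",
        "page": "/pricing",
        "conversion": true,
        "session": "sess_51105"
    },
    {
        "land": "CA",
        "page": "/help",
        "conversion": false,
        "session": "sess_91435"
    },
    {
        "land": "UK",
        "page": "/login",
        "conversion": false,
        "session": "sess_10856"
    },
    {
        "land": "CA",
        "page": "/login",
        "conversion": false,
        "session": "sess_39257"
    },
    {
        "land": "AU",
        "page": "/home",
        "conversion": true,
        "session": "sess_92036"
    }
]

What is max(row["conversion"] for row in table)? True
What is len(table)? 6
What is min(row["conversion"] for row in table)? False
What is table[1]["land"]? "JP"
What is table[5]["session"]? "sess_92036"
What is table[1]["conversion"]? True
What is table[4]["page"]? "/login"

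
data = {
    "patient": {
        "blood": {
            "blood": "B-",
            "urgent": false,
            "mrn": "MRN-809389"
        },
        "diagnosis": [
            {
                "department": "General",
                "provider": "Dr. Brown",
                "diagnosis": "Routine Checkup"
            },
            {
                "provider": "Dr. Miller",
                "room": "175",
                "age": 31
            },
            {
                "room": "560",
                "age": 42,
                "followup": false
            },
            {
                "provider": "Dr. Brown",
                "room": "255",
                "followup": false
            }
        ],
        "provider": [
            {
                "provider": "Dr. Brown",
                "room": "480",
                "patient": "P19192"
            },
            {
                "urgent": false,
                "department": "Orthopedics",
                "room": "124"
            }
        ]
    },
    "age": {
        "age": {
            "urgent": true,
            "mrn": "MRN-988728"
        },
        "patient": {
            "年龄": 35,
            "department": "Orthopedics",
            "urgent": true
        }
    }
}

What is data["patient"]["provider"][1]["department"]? "Orthopedics"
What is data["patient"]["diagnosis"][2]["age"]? 42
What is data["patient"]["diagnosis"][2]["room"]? "560"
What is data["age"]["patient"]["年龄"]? 35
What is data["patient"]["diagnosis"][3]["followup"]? False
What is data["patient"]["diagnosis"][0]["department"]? "General"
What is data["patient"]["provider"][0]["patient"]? "P19192"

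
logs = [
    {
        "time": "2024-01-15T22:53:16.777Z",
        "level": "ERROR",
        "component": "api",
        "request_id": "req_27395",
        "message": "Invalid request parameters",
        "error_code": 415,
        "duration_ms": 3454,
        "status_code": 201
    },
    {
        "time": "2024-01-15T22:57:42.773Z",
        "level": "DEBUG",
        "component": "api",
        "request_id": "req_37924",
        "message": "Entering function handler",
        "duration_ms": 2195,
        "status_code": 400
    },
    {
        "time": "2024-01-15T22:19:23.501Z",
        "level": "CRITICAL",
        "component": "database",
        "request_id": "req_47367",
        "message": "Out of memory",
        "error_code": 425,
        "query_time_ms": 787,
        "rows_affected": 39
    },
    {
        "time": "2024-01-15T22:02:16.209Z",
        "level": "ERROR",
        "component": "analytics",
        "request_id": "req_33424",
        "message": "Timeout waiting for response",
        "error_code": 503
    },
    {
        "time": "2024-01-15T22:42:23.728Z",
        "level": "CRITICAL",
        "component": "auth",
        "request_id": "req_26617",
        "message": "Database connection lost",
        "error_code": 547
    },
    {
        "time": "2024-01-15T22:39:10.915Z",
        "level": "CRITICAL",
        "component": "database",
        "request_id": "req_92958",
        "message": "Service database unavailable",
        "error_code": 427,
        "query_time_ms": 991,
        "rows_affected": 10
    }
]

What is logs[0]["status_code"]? 201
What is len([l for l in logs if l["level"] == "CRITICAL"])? 3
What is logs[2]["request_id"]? "req_47367"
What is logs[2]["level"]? "CRITICAL"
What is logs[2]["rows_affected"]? 39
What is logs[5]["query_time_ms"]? 991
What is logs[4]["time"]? "2024-01-15T22:42:23.728Z"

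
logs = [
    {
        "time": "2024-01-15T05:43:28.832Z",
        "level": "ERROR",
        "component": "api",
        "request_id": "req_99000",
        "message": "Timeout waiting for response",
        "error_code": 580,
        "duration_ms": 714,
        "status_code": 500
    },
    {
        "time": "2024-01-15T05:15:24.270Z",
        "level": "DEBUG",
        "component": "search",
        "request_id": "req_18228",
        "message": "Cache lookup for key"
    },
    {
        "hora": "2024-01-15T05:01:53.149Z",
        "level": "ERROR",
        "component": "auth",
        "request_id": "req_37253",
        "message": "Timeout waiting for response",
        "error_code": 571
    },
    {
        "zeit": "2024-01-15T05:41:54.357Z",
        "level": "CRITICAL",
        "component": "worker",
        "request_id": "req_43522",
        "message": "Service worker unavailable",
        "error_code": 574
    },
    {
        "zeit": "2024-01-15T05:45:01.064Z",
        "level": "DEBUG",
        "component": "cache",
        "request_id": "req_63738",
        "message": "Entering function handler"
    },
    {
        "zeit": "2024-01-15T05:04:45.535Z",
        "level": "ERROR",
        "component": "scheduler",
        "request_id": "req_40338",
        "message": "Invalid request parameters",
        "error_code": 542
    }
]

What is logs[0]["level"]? "ERROR"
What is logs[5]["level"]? "ERROR"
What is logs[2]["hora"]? "2024-01-15T05:01:53.149Z"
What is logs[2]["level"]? "ERROR"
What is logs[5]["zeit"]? "2024-01-15T05:04:45.535Z"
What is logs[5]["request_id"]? "req_40338"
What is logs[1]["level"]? "DEBUG"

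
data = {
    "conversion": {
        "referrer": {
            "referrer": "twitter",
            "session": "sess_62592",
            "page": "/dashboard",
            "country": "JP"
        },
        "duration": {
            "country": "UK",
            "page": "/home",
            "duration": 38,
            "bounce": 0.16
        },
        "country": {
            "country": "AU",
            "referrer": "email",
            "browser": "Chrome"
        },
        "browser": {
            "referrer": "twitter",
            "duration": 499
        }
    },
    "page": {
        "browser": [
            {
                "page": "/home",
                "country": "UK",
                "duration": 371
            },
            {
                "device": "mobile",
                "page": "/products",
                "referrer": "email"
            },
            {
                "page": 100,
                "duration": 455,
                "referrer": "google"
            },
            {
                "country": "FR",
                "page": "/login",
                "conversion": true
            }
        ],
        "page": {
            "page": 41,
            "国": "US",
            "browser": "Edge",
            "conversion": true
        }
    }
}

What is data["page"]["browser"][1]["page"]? "/products"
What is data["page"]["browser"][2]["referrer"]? "google"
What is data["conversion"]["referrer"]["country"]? "JP"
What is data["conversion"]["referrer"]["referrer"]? "twitter"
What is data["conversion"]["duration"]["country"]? "UK"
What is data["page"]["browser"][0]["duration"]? 371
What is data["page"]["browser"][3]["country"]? "FR"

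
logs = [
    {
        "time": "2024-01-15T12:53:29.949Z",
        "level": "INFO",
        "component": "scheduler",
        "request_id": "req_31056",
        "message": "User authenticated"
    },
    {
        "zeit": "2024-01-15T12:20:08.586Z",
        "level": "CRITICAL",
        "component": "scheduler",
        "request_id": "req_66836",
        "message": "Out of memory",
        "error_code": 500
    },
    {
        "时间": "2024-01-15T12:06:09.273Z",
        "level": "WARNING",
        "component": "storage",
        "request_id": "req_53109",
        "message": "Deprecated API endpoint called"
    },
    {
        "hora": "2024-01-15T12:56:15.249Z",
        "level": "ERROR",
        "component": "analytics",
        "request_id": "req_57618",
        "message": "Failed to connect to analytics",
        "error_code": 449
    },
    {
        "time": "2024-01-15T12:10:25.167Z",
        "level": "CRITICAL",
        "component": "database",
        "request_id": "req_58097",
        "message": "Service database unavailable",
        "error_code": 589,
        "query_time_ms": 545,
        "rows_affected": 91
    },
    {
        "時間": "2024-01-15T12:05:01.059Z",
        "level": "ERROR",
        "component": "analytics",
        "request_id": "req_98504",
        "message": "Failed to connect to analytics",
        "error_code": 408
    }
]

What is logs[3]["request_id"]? "req_57618"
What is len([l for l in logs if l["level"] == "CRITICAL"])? 2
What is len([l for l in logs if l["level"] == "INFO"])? 1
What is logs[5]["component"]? "analytics"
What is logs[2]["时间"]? "2024-01-15T12:06:09.273Z"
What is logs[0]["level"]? "INFO"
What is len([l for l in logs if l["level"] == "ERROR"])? 2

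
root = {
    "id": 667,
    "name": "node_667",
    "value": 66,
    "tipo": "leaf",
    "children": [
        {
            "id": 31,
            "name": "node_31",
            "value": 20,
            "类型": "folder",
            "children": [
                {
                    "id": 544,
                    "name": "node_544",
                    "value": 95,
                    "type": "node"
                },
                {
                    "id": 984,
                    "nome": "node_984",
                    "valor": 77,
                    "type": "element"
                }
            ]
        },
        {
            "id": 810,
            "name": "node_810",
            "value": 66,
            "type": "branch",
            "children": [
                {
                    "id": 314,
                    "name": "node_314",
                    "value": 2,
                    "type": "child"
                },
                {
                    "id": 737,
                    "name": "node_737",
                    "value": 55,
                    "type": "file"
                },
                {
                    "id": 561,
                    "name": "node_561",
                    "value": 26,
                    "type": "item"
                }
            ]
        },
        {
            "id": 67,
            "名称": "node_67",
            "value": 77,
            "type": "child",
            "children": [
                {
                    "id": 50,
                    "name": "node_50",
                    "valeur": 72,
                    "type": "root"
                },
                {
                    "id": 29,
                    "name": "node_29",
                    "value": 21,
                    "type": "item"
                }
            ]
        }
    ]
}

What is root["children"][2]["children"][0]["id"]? 50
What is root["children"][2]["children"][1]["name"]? "node_29"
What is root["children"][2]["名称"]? "node_67"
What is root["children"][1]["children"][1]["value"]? 55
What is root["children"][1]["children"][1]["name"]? "node_737"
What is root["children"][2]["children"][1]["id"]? 29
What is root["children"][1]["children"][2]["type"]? "item"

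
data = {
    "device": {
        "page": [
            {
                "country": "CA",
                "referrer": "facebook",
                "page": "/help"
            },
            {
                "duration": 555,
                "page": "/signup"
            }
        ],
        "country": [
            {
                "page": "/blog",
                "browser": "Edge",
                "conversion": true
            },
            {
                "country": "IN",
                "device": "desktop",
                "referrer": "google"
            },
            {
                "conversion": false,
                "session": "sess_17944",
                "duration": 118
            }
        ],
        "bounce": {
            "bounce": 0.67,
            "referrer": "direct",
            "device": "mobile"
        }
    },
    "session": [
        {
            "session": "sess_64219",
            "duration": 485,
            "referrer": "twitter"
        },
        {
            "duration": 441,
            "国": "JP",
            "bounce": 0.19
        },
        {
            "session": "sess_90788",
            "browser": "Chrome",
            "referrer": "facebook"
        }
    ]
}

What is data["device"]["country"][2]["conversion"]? False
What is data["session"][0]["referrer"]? "twitter"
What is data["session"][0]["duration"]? 485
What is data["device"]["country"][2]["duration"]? 118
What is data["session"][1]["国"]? "JP"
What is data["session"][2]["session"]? "sess_90788"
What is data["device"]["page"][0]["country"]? "CA"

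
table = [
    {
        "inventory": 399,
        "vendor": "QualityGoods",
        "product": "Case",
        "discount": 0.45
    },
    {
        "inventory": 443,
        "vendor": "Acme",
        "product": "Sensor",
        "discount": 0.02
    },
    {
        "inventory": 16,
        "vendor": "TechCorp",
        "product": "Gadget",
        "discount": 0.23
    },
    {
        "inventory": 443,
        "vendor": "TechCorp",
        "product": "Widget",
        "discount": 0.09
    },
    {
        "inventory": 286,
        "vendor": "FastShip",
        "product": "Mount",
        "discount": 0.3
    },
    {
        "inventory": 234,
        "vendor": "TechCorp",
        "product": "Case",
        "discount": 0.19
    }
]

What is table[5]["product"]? "Case"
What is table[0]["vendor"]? "QualityGoods"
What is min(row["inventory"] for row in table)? 16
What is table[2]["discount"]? 0.23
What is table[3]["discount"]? 0.09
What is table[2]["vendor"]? "TechCorp"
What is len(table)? 6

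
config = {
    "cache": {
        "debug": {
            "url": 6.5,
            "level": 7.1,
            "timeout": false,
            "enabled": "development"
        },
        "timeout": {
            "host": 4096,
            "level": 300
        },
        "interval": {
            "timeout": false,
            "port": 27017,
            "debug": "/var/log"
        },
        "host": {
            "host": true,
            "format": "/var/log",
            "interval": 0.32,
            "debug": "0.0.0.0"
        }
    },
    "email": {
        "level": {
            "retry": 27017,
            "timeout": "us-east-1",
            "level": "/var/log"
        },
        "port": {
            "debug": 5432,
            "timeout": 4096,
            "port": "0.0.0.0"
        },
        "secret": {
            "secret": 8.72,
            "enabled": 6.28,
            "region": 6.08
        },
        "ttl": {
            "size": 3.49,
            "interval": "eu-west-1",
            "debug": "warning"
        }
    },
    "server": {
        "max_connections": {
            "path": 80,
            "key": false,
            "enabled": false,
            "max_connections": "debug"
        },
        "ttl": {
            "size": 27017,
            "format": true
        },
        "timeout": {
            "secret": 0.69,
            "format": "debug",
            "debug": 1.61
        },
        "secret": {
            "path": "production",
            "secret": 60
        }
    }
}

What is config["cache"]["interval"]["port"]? 27017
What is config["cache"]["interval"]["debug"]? "/var/log"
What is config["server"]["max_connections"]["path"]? 80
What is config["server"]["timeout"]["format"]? "debug"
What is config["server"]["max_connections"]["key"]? False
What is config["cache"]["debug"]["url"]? 6.5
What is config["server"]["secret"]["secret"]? 60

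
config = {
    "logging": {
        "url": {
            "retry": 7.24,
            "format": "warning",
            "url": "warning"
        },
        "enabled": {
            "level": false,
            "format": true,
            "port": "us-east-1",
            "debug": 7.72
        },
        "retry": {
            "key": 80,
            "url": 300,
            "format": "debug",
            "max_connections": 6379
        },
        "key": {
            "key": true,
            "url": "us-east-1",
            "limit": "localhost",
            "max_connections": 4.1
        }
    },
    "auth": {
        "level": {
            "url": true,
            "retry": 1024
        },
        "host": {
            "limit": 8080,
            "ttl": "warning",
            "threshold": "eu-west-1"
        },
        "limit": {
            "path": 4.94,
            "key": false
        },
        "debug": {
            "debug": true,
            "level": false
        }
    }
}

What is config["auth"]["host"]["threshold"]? "eu-west-1"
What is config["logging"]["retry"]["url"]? 300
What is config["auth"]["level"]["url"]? True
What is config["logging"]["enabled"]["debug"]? 7.72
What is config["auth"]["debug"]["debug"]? True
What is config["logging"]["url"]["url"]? "warning"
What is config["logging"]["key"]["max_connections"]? 4.1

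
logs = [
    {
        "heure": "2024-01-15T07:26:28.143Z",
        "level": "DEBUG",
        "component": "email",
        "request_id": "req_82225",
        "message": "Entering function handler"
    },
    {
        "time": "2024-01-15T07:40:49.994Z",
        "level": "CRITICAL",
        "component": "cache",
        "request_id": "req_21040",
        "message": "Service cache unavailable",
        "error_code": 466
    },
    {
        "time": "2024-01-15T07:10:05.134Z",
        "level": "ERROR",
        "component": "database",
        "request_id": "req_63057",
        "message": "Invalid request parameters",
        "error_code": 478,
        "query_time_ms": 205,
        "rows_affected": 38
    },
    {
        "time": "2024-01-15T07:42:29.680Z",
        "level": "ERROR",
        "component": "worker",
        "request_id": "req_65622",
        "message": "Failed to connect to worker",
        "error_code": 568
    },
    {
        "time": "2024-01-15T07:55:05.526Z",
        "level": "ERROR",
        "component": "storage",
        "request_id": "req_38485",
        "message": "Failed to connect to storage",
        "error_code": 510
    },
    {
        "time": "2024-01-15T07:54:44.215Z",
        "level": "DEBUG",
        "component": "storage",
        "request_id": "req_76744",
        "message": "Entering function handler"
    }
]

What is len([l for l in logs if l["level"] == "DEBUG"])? 2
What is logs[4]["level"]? "ERROR"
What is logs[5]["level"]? "DEBUG"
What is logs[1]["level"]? "CRITICAL"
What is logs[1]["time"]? "2024-01-15T07:40:49.994Z"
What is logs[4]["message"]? "Failed to connect to storage"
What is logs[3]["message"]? "Failed to connect to worker"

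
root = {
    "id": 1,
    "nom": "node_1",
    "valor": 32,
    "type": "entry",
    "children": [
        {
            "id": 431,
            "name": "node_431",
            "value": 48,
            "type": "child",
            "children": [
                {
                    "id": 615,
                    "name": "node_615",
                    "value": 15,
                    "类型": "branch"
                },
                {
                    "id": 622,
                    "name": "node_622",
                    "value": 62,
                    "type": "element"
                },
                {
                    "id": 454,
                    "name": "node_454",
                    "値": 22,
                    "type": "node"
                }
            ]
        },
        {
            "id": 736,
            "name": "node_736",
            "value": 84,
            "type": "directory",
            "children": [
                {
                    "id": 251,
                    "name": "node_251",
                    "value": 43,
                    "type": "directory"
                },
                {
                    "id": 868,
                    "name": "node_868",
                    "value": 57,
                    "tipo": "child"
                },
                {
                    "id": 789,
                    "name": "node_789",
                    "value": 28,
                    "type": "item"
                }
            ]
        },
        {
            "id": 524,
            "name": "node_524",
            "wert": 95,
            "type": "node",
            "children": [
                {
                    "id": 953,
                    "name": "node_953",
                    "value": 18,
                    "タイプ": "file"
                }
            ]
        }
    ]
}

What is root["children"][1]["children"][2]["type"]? "item"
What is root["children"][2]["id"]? 524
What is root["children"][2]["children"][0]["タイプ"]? "file"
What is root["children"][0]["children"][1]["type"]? "element"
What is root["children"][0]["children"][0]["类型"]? "branch"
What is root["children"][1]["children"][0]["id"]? 251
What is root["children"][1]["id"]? 736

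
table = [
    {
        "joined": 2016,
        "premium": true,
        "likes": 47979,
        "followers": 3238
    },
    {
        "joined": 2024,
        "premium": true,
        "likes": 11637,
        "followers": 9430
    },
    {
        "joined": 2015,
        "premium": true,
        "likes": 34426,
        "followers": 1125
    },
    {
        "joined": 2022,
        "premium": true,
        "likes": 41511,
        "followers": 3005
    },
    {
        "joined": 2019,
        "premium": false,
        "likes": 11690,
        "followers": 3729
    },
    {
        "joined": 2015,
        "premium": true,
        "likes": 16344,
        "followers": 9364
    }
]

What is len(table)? 6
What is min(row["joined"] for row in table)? 2015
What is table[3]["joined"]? 2022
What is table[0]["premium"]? True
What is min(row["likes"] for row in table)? 11637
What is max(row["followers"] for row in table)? 9430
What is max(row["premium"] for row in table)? True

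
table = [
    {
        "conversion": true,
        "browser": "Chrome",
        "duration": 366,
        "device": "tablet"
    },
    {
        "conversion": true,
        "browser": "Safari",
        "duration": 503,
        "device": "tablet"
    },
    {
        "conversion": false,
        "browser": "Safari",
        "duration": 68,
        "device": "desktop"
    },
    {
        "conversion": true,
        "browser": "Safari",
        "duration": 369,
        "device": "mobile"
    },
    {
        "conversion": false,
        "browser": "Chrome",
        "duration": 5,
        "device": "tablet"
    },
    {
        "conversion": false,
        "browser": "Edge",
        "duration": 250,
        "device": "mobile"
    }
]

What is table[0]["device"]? "tablet"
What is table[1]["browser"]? "Safari"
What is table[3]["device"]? "mobile"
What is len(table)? 6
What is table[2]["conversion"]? False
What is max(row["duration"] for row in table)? 503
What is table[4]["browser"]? "Chrome"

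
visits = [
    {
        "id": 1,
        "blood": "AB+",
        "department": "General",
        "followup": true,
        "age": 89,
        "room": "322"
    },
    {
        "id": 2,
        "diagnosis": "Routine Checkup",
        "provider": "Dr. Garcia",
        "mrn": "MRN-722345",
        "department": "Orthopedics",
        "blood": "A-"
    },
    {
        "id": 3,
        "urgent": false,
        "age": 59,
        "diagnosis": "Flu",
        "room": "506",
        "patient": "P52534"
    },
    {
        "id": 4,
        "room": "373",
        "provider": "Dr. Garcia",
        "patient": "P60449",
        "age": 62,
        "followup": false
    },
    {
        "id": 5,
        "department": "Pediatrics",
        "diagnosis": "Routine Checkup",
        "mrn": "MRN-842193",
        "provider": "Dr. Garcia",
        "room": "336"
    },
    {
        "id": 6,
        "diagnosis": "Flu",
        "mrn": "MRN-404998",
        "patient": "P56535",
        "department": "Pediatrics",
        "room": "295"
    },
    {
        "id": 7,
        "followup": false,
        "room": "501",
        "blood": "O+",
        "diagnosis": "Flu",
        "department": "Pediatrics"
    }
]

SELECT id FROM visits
[1, 2, 3, 4, 5, 6, 7]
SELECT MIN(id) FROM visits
1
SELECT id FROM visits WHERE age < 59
[]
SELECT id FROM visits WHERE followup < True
[4, 7]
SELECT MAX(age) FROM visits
89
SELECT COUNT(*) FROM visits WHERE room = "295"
1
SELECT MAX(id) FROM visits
7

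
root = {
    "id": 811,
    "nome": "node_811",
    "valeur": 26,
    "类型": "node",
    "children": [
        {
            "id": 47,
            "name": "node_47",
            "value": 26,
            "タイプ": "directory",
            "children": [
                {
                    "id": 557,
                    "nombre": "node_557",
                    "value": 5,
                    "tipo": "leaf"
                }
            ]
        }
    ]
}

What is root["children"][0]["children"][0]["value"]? 5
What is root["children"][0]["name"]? "node_47"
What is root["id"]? 811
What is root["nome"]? "node_811"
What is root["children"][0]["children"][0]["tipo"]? "leaf"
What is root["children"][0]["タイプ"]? "directory"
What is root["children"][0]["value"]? 26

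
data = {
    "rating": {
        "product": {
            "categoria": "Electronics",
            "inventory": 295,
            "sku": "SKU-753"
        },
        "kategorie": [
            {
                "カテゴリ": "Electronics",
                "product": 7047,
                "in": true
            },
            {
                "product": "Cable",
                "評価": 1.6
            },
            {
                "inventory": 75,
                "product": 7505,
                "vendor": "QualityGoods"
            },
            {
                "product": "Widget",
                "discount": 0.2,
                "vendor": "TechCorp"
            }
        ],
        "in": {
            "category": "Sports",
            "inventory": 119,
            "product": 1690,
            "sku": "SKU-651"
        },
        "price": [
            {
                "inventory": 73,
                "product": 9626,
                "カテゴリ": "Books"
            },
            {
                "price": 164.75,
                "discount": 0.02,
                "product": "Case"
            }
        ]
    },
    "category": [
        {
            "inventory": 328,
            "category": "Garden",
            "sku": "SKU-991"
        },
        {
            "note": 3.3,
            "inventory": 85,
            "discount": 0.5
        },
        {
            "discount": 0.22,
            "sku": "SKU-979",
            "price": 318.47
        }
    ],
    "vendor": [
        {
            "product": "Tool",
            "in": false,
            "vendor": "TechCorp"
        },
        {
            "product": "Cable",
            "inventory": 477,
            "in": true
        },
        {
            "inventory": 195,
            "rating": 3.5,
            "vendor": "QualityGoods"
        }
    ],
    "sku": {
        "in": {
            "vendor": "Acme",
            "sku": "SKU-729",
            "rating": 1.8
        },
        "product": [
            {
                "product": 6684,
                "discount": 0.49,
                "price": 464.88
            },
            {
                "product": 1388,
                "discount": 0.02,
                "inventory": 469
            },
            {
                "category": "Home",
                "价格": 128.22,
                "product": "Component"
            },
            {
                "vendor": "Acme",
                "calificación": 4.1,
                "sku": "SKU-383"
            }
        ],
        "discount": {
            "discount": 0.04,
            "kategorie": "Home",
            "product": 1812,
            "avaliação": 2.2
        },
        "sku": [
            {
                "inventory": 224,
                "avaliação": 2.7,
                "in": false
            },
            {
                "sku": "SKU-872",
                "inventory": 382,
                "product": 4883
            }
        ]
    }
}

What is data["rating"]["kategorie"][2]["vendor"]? "QualityGoods"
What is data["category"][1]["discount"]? 0.5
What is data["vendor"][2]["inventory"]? 195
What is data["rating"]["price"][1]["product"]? "Case"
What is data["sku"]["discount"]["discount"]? 0.04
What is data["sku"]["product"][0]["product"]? 6684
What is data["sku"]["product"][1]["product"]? 1388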